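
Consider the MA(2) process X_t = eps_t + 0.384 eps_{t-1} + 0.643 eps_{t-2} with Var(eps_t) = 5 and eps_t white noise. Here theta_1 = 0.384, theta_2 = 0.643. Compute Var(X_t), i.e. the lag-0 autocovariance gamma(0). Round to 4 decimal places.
\gamma(0) = 7.8045

For an MA(q) process X_t = eps_t + sum_i theta_i eps_{t-i} with
Var(eps_t) = sigma^2, the variance is
  gamma(0) = sigma^2 * (1 + sum_i theta_i^2).
  sum_i theta_i^2 = (0.384)^2 + (0.643)^2 = 0.147456 + 0.413449 = 0.560905.
  gamma(0) = 5 * (1 + 0.560905) = 5 * 1.560905 = 7.804525, which rounds to 7.8045.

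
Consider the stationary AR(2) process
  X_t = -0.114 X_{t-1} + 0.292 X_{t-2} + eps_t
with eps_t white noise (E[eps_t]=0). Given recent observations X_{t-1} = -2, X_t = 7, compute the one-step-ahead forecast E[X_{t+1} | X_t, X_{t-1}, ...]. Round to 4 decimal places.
E[X_{t+1} \mid \mathcal F_t] = -1.3820

For an AR(p) model X_t = c + sum_i phi_i X_{t-i} + eps_t, the
one-step-ahead conditional mean is
  E[X_{t+1} | X_t, ...] = c + sum_i phi_i X_{t+1-i}.
Substitute known values:
  E[X_{t+1} | ...] = (-0.114) * (7) + (0.292) * (-2)
                   = -1.3820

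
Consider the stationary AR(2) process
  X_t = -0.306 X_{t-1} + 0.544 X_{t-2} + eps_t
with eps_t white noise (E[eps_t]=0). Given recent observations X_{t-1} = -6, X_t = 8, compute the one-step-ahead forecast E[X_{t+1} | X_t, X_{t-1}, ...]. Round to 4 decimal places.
E[X_{t+1} \mid \mathcal F_t] = -5.7120

For an AR(p) model X_t = c + sum_i phi_i X_{t-i} + eps_t, the
one-step-ahead conditional mean is
  E[X_{t+1} | X_t, ...] = c + sum_i phi_i X_{t+1-i}.
Substitute known values:
  E[X_{t+1} | ...] = (-0.306) * (8) + (0.544) * (-6)
                   = -5.7120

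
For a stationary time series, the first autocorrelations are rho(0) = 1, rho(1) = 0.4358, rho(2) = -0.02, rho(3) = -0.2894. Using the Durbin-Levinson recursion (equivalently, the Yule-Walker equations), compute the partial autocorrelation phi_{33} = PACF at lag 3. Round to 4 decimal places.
\phi_{33} = -0.2190

The PACF at lag k is phi_{kk}, the last component of the solution
to the Yule-Walker system G_k phi = r_k where
  (G_k)_{ij} = rho(|i - j|), (r_k)_i = rho(i), i,j = 1..k.
Equivalently, Durbin-Levinson gives phi_{kk} iteratively:
  phi_{11} = rho(1)
  phi_{kk} = [rho(k) - sum_{j=1..k-1} phi_{k-1,j} rho(k-j)]
            / [1 - sum_{j=1..k-1} phi_{k-1,j} rho(j)],
  phi_{k,j} = phi_{k-1,j} - phi_{kk} phi_{k-1,k-j},  j = 1..k-1.
Step k = 1:
  phi_11 = rho(1) = 0.4358.
Step k = 2:
  phi_22 = [rho(2) - phi_11 rho(1)] / [1 - phi_11 rho(1)] = [-0.02 - (0.4358)(0.4358)] / [1 - (0.4358)(0.4358)]
         = -0.20992164 / 0.81007836 = -0.259137.
  Update: phi_21 = phi_11 - phi_22 phi_11 = 0.4358 - (-0.259137)(0.4358) = 0.548732.
Step k = 3:
  phi_33 = [rho(3) - phi_21 rho(2) - phi_22 rho(1)] / [1 - phi_21 rho(1) - phi_22 rho(2)]
    numerator   = -0.2894 - (0.548732)(-0.02) - (-0.259137)(0.4358) = -0.16549326
    denominator = 1 - (0.548732)(0.4358) - (-0.259137)(-0.02) = 0.7556798
  phi_33 = -0.16549326 / 0.7556798 = -0.219.
Therefore phi_{33} = -0.2190.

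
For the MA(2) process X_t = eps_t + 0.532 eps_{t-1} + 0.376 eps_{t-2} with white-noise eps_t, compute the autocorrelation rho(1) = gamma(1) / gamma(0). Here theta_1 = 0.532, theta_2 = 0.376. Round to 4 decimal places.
\rho(1) = 0.5139

For an MA(q) process with theta_0 = 1, the autocovariance is
  gamma(k) = sigma^2 * sum_{i=0..q-k} theta_i * theta_{i+k},
and rho(k) = gamma(k) / gamma(0). Sigma^2 cancels.
  numerator   = (1)*(0.532) + (0.532)*(0.376) = 0.732032.
  denominator = (1)^2 + (0.532)^2 + (0.376)^2 = 1.4244.
  rho(1) = 0.732032 / 1.4244 = 0.5139.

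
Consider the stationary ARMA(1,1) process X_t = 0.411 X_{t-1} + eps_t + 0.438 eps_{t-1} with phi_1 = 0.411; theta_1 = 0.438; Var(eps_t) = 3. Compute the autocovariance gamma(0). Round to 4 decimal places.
\gamma(0) = 5.6019

Multiply the model equation by X_{t-k} and take expectations. With theta_0 = psi_0 = 1 and psi_j the MA(infinity) weights, this gives
  gamma(k) - sum_i phi_i gamma(k-i) = c_k,
  c_k = sigma^2 * sum_{j=k..q} theta_j psi_{j-k}   (c_k = 0 for k > q),
using gamma(-m) = gamma(m).
psi-weights needed (psi_j = theta_j + sum_i phi_i psi_{j-i}):
  psi_1 = theta_1 + phi_1 = 0.438 + (0.411) = 0.849
Right-hand sides:
  c_0 = sigma^2 (1 + theta_1 psi_1) = 3 * (1 + (0.438)(0.849)) = 3 * 1.371862 = 4.115586
  c_1 = sigma^2 theta_1 = 3 * (0.438) = 1.314
  c_2 = 0
Equations for k = 0 and k = 1 (AR order 1):
  gamma(0) = phi_1 gamma(1) + c_0
  gamma(1) = phi_1 gamma(0) + c_1
Substituting the second into the first: gamma(0) (1 - phi_1^2) = c_0 + phi_1 c_1, so
  gamma(0) = (c_0 + phi_1 c_1) / (1 - phi_1^2) = (4.115586 + (0.411)(1.314)) / (1 - (0.411)^2) = 4.65564 / 0.831079 = 5.601922.
Therefore gamma(0) = 5.6019 (to 4 decimal places).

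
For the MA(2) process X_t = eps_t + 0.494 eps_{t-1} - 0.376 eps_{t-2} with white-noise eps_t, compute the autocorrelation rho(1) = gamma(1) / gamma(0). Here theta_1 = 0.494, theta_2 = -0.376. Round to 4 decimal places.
\rho(1) = 0.2225

For an MA(q) process with theta_0 = 1, the autocovariance is
  gamma(k) = sigma^2 * sum_{i=0..q-k} theta_i * theta_{i+k},
and rho(k) = gamma(k) / gamma(0). Sigma^2 cancels.
  numerator   = (1)*(0.494) + (0.494)*(-0.376) = 0.308256.
  denominator = (1)^2 + (0.494)^2 + (-0.376)^2 = 1.385412.
  rho(1) = 0.308256 / 1.385412 = 0.2225.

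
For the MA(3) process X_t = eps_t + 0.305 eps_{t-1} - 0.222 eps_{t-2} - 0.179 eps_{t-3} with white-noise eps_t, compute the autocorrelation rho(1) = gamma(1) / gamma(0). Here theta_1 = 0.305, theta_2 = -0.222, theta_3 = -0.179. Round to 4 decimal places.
\rho(1) = 0.2359

For an MA(q) process with theta_0 = 1, the autocovariance is
  gamma(k) = sigma^2 * sum_{i=0..q-k} theta_i * theta_{i+k},
and rho(k) = gamma(k) / gamma(0). Sigma^2 cancels.
  numerator   = (1)*(0.305) + (0.305)*(-0.222) + (-0.222)*(-0.179) = 0.277028.
  denominator = (1)^2 + (0.305)^2 + (-0.222)^2 + (-0.179)^2 = 1.17435.
  rho(1) = 0.277028 / 1.17435 = 0.2359.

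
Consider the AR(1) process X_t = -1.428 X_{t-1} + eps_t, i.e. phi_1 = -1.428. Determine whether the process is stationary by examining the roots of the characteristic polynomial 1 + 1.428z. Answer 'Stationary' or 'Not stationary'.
\text{Not stationary}

The AR(p) characteristic polynomial is P(z) = 1 + 1.428z.
Stationarity requires all roots to lie outside the unit circle, i.e. |z| > 1 for every root.
This is linear in z: 1 + (1.428) z = 0  =>  z = -1/(1.428) = -0.70028,  |z| = 0.70028.
Moduli of all roots: 0.7003.
All moduli strictly greater than 1? No.
Verdict: Not stationary.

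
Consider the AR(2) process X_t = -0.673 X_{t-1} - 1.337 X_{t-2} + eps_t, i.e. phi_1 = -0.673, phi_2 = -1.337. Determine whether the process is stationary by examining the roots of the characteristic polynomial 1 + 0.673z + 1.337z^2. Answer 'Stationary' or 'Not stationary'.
\text{Not stationary}

The AR(p) characteristic polynomial is P(z) = 1 + 0.673z + 1.337z^2.
Stationarity requires all roots to lie outside the unit circle, i.e. |z| > 1 for every root.
Set 1 + (0.673) z + (1.337) z^2 = 0, i.e. a z^2 + b z + c = 0 with a = 1.337, b = 0.673, c = 1.
Discriminant D = b^2 - 4ac = (0.673)^2 - 4*(1.337)*1 = 0.452929 - (5.348) = -4.895071.
D < 0, so the roots are the complex-conjugate pair z = (-b +/- i sqrt(-D)) / (2a) = -0.2517 +/- 0.8274i.
For a conjugate pair |z|^2 = z * conj(z) = (product of roots) = c/a = 1/(1.337) = 0.747943, so |z| = sqrt(0.747943) = 0.8648 for both roots.
Moduli of all roots: 0.8648, 0.8648.
All moduli strictly greater than 1? No.
Verdict: Not stationary.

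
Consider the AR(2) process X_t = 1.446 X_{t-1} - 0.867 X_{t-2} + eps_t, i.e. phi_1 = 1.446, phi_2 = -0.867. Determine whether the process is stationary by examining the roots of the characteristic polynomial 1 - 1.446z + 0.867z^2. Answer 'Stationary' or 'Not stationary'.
\text{Stationary}

The AR(p) characteristic polynomial is P(z) = 1 - 1.446z + 0.867z^2.
Stationarity requires all roots to lie outside the unit circle, i.e. |z| > 1 for every root.
Set 1 + (-1.446) z + (0.867) z^2 = 0, i.e. a z^2 + b z + c = 0 with a = 0.867, b = -1.446, c = 1.
Discriminant D = b^2 - 4ac = (-1.446)^2 - 4*(0.867)*1 = 2.090916 - (3.468) = -1.377084.
D < 0, so the roots are the complex-conjugate pair z = (-b +/- i sqrt(-D)) / (2a) = 0.8339 +/- 0.6768i.
For a conjugate pair |z|^2 = z * conj(z) = (product of roots) = c/a = 1/(0.867) = 1.153403, so |z| = sqrt(1.153403) = 1.074 for both roots.
Moduli of all roots: 1.0740, 1.0740.
All moduli strictly greater than 1? Yes.
Verdict: Stationary.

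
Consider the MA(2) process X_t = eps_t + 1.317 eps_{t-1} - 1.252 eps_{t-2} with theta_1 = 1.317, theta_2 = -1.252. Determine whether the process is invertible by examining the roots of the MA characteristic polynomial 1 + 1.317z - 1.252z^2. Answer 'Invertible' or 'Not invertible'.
\text{Not invertible}

The MA(q) characteristic polynomial is P(z) = 1 + 1.317z - 1.252z^2.
Invertibility requires all roots to lie outside the unit circle, i.e. |z| > 1 for every root.
Set 1 + (1.317) z + (-1.252) z^2 = 0, i.e. a z^2 + b z + c = 0 with a = -1.252, b = 1.317, c = 1.
Discriminant D = b^2 - 4ac = (1.317)^2 - 4*(-1.252)*1 = 1.734489 - (-5.008) = 6.742489.
D >= 0, so the roots are real: z = (-b +/- sqrt(D)) / (2a) = (-1.317 +/- 2.59663) / (-2.504).
  z_1 = (-1.317 + 2.59663) / (-2.504) = -0.511,   |z_1| = 0.511.
  z_2 = (-1.317 - 2.59663) / (-2.504) = 1.563,   |z_2| = 1.563.
Moduli of all roots: 0.5110, 1.5630.
All moduli strictly greater than 1? No.
Verdict: Not invertible.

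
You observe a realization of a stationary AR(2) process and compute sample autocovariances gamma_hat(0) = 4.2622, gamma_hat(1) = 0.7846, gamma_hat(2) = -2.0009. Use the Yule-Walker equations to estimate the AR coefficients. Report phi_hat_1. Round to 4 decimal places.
\hat\phi_{1} = 0.2800

The Yule-Walker equations for an AR(p) process read, in matrix form,
  Gamma_p phi = r_p,   with   (Gamma_p)_{ij} = gamma(|i - j|),
                       (r_p)_i = gamma(i),   i,j = 1..p.
Substitute the sample gammas (Toeplitz matrix and right-hand side of size 2):
  Gamma_p = [[4.2622, 0.7846], [0.7846, 4.2622]]
  r_p     = [0.7846, -2.0009]
Written out:
  4.2622 phi_1 + 0.7846 phi_2 = 0.7846
  0.7846 phi_1 + 4.2622 phi_2 = -2.0009
Solve by Cramer's rule:
  det = gamma(0)^2 - gamma(1)^2 = (4.2622)^2 - (0.7846)^2 = 18.16634884 - 0.61559716 = 17.55075168
  phi_hat_1 = [gamma(1) gamma(0) - gamma(1) gamma(2)] / det = [(0.7846)(4.2622) - (0.7846)(-2.0009)] / 17.55075168 = 4.91402826 / 17.55075168 = 0.28
  phi_hat_2 = [gamma(0) gamma(2) - gamma(1)^2] / det = [(4.2622)(-2.0009) - (0.7846)^2] / 17.55075168 = -9.14383314 / 17.55075168 = -0.521
So phi_hat = [0.2800, -0.5210].
Therefore phi_hat_1 = 0.2800.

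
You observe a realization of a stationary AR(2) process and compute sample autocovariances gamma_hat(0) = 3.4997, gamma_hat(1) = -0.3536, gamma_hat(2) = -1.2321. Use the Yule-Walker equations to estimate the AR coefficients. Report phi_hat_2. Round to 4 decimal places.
\hat\phi_{2} = -0.3660

The Yule-Walker equations for an AR(p) process read, in matrix form,
  Gamma_p phi = r_p,   with   (Gamma_p)_{ij} = gamma(|i - j|),
                       (r_p)_i = gamma(i),   i,j = 1..p.
Substitute the sample gammas (Toeplitz matrix and right-hand side of size 2):
  Gamma_p = [[3.4997, -0.3536], [-0.3536, 3.4997]]
  r_p     = [-0.3536, -1.2321]
Written out:
  3.4997 phi_1 - 0.3536 phi_2 = -0.3536
  -0.3536 phi_1 + 3.4997 phi_2 = -1.2321
Solve by Cramer's rule:
  det = gamma(0)^2 - gamma(1)^2 = (3.4997)^2 - (-0.3536)^2 = 12.24790009 - 0.12503296 = 12.12286713
  phi_hat_1 = [gamma(1) gamma(0) - gamma(1) gamma(2)] / det = [(-0.3536)(3.4997) - (-0.3536)(-1.2321)] / 12.12286713 = -1.67316448 / 12.12286713 = -0.138
  phi_hat_2 = [gamma(0) gamma(2) - gamma(1)^2] / det = [(3.4997)(-1.2321) - (-0.3536)^2] / 12.12286713 = -4.43701333 / 12.12286713 = -0.366
So phi_hat = [-0.1380, -0.3660].
Therefore phi_hat_2 = -0.3660.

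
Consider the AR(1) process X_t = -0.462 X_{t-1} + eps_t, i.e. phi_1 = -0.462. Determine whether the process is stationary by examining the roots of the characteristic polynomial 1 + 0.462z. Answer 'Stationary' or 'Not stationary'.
\text{Stationary}

The AR(p) characteristic polynomial is P(z) = 1 + 0.462z.
Stationarity requires all roots to lie outside the unit circle, i.e. |z| > 1 for every root.
This is linear in z: 1 + (0.462) z = 0  =>  z = -1/(0.462) = -2.164502,  |z| = 2.164502.
Moduli of all roots: 2.1645.
All moduli strictly greater than 1? Yes.
Verdict: Stationary.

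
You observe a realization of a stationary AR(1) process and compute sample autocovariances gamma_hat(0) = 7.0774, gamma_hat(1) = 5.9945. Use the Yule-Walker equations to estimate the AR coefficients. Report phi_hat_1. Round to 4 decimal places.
\hat\phi_{1} = 0.8470

The Yule-Walker equations for an AR(p) process read, in matrix form,
  Gamma_p phi = r_p,   with   (Gamma_p)_{ij} = gamma(|i - j|),
                       (r_p)_i = gamma(i),   i,j = 1..p.
Substitute the sample gammas (Toeplitz matrix and right-hand side of size 1):
  Gamma_p = [[7.0774]]
  r_p     = [5.9945]
With p = 1 this is the single equation gamma(0) phi_1 = gamma(1):
  phi_hat_1 = gamma(1) / gamma(0) = 5.9945 / 7.0774 = 0.8470.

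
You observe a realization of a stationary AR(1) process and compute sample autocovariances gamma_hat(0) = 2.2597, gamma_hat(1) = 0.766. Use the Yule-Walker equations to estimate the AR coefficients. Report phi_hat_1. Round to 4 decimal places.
\hat\phi_{1} = 0.3390

The Yule-Walker equations for an AR(p) process read, in matrix form,
  Gamma_p phi = r_p,   with   (Gamma_p)_{ij} = gamma(|i - j|),
                       (r_p)_i = gamma(i),   i,j = 1..p.
Substitute the sample gammas (Toeplitz matrix and right-hand side of size 1):
  Gamma_p = [[2.2597]]
  r_p     = [0.766]
With p = 1 this is the single equation gamma(0) phi_1 = gamma(1):
  phi_hat_1 = gamma(1) / gamma(0) = 0.766 / 2.2597 = 0.3390.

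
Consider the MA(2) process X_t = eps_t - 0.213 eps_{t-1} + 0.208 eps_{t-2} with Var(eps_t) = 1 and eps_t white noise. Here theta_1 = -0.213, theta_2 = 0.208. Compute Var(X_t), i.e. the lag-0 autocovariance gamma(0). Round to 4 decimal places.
\gamma(0) = 1.0886

For an MA(q) process X_t = eps_t + sum_i theta_i eps_{t-i} with
Var(eps_t) = sigma^2, the variance is
  gamma(0) = sigma^2 * (1 + sum_i theta_i^2).
  sum_i theta_i^2 = (-0.213)^2 + (0.208)^2 = 0.045369 + 0.043264 = 0.088633.
  gamma(0) = 1 * (1 + 0.088633) = 1 * 1.088633 = 1.088633, which rounds to 1.0886.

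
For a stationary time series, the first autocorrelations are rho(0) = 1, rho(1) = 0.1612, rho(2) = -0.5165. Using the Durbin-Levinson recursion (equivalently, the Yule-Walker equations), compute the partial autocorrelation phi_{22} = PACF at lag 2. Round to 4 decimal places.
\phi_{22} = -0.5570

The PACF at lag k is phi_{kk}, the last component of the solution
to the Yule-Walker system G_k phi = r_k where
  (G_k)_{ij} = rho(|i - j|), (r_k)_i = rho(i), i,j = 1..k.
Equivalently, Durbin-Levinson gives phi_{kk} iteratively:
  phi_{11} = rho(1)
  phi_{kk} = [rho(k) - sum_{j=1..k-1} phi_{k-1,j} rho(k-j)]
            / [1 - sum_{j=1..k-1} phi_{k-1,j} rho(j)],
  phi_{k,j} = phi_{k-1,j} - phi_{kk} phi_{k-1,k-j},  j = 1..k-1.
Step k = 1:
  phi_11 = rho(1) = 0.1612.
Step k = 2:
  phi_22 = [rho(2) - phi_11 rho(1)] / [1 - phi_11 rho(1)] = [-0.5165 - (0.1612)(0.1612)] / [1 - (0.1612)(0.1612)]
         = -0.54248544 / 0.97401456 = -0.557.
Therefore phi_{22} = -0.5570.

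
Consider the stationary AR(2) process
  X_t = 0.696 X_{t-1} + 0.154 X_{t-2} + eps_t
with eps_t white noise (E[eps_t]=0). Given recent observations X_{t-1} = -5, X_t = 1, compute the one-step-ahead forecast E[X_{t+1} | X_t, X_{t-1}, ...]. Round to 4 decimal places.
E[X_{t+1} \mid \mathcal F_t] = -0.0740

For an AR(p) model X_t = c + sum_i phi_i X_{t-i} + eps_t, the
one-step-ahead conditional mean is
  E[X_{t+1} | X_t, ...] = c + sum_i phi_i X_{t+1-i}.
Substitute known values:
  E[X_{t+1} | ...] = (0.696) * (1) + (0.154) * (-5)
                   = -0.0740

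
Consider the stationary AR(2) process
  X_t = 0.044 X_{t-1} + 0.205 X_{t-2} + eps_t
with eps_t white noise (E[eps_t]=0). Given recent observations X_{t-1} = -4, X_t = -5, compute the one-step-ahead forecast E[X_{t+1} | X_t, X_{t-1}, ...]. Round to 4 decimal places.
E[X_{t+1} \mid \mathcal F_t] = -1.0400

For an AR(p) model X_t = c + sum_i phi_i X_{t-i} + eps_t, the
one-step-ahead conditional mean is
  E[X_{t+1} | X_t, ...] = c + sum_i phi_i X_{t+1-i}.
Substitute known values:
  E[X_{t+1} | ...] = (0.044) * (-5) + (0.205) * (-4)
                   = -1.0400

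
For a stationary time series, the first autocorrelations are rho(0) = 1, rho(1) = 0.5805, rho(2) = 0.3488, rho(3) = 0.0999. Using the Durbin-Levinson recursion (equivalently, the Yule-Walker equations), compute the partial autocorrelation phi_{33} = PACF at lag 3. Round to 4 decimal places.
\phi_{33} = -0.1649

The PACF at lag k is phi_{kk}, the last component of the solution
to the Yule-Walker system G_k phi = r_k where
  (G_k)_{ij} = rho(|i - j|), (r_k)_i = rho(i), i,j = 1..k.
Equivalently, Durbin-Levinson gives phi_{kk} iteratively:
  phi_{11} = rho(1)
  phi_{kk} = [rho(k) - sum_{j=1..k-1} phi_{k-1,j} rho(k-j)]
            / [1 - sum_{j=1..k-1} phi_{k-1,j} rho(j)],
  phi_{k,j} = phi_{k-1,j} - phi_{kk} phi_{k-1,k-j},  j = 1..k-1.
Step k = 1:
  phi_11 = rho(1) = 0.5805.
Step k = 2:
  phi_22 = [rho(2) - phi_11 rho(1)] / [1 - phi_11 rho(1)] = [0.3488 - (0.5805)(0.5805)] / [1 - (0.5805)(0.5805)]
         = 0.01181975 / 0.66301975 = 0.017827.
  Update: phi_21 = phi_11 - phi_22 phi_11 = 0.5805 - (0.017827)(0.5805) = 0.570151.
Step k = 3:
  phi_33 = [rho(3) - phi_21 rho(2) - phi_22 rho(1)] / [1 - phi_21 rho(1) - phi_22 rho(2)]
    numerator   = 0.0999 - (0.570151)(0.3488) - (0.017827)(0.5805) = -0.10931745
    denominator = 1 - (0.570151)(0.5805) - (0.017827)(0.3488) = 0.66280904
  phi_33 = -0.10931745 / 0.66280904 = -0.1649.
Therefore phi_{33} = -0.1649.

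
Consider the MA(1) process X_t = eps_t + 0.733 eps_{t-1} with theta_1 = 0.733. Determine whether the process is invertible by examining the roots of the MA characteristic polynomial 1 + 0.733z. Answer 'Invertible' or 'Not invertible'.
\text{Invertible}

The MA(q) characteristic polynomial is P(z) = 1 + 0.733z.
Invertibility requires all roots to lie outside the unit circle, i.e. |z| > 1 for every root.
This is linear in z: 1 + (0.733) z = 0  =>  z = -1/(0.733) = -1.364256,  |z| = 1.364256.
Moduli of all roots: 1.3643.
All moduli strictly greater than 1? Yes.
Verdict: Invertible.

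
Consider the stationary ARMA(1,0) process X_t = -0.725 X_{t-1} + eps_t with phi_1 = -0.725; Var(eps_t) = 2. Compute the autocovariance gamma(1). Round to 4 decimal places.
\gamma(1) = -3.0567

Multiply the model equation by X_{t-k} and take expectations. With theta_0 = psi_0 = 1 and psi_j the MA(infinity) weights, this gives
  gamma(k) - sum_i phi_i gamma(k-i) = c_k,
  c_k = sigma^2 * sum_{j=k..q} theta_j psi_{j-k}   (c_k = 0 for k > q),
using gamma(-m) = gamma(m).
Pure AR (q = 0): c_0 = sigma^2 = 2, c_k = 0 for k >= 1.
Equations for k = 0 and k = 1 (AR order 1):
  gamma(0) = phi_1 gamma(1) + c_0
  gamma(1) = phi_1 gamma(0) + c_1
Substituting the second into the first: gamma(0) (1 - phi_1^2) = c_0 + phi_1 c_1, so
  gamma(0) = c_0 / (1 - phi_1^2) = 2 / (1 - (-0.725)^2) = 2 / 0.474375 = 4.216074.
  gamma(1) = phi_1 gamma(0) = (-0.725)(4.216074) = -3.056653.
Therefore gamma(1) = -3.0567 (to 4 decimal places).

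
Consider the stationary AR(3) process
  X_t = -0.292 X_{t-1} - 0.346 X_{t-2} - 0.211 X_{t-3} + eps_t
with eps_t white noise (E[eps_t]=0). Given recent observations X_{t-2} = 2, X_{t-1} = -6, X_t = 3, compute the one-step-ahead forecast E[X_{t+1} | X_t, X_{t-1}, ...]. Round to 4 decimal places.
E[X_{t+1} \mid \mathcal F_t] = 0.7780

For an AR(p) model X_t = c + sum_i phi_i X_{t-i} + eps_t, the
one-step-ahead conditional mean is
  E[X_{t+1} | X_t, ...] = c + sum_i phi_i X_{t+1-i}.
Substitute known values:
  E[X_{t+1} | ...] = (-0.292) * (3) + (-0.346) * (-6) + (-0.211) * (2)
                   = 0.7780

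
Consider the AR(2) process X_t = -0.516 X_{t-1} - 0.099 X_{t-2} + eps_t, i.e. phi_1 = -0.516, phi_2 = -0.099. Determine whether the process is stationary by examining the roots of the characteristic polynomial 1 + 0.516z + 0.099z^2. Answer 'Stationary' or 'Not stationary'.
\text{Stationary}

The AR(p) characteristic polynomial is P(z) = 1 + 0.516z + 0.099z^2.
Stationarity requires all roots to lie outside the unit circle, i.e. |z| > 1 for every root.
Set 1 + (0.516) z + (0.099) z^2 = 0, i.e. a z^2 + b z + c = 0 with a = 0.099, b = 0.516, c = 1.
Discriminant D = b^2 - 4ac = (0.516)^2 - 4*(0.099)*1 = 0.266256 - (0.396) = -0.129744.
D < 0, so the roots are the complex-conjugate pair z = (-b +/- i sqrt(-D)) / (2a) = -2.6061 +/- 1.8192i.
For a conjugate pair |z|^2 = z * conj(z) = (product of roots) = c/a = 1/(0.099) = 10.10101, so |z| = sqrt(10.10101) = 3.1782 for both roots.
Moduli of all roots: 3.1782, 3.1782.
All moduli strictly greater than 1? Yes.
Verdict: Stationary.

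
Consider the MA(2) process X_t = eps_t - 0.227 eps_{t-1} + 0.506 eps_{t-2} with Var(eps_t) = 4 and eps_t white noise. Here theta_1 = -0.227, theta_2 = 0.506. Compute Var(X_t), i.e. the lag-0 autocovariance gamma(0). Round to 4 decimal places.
\gamma(0) = 5.2303

For an MA(q) process X_t = eps_t + sum_i theta_i eps_{t-i} with
Var(eps_t) = sigma^2, the variance is
  gamma(0) = sigma^2 * (1 + sum_i theta_i^2).
  sum_i theta_i^2 = (-0.227)^2 + (0.506)^2 = 0.051529 + 0.256036 = 0.307565.
  gamma(0) = 4 * (1 + 0.307565) = 4 * 1.307565 = 5.23026, which rounds to 5.2303.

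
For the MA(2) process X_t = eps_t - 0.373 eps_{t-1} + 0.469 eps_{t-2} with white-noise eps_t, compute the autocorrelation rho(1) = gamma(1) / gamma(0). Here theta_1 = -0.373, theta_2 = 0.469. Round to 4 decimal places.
\rho(1) = -0.4032

For an MA(q) process with theta_0 = 1, the autocovariance is
  gamma(k) = sigma^2 * sum_{i=0..q-k} theta_i * theta_{i+k},
and rho(k) = gamma(k) / gamma(0). Sigma^2 cancels.
  numerator   = (1)*(-0.373) + (-0.373)*(0.469) = -0.547937.
  denominator = (1)^2 + (-0.373)^2 + (0.469)^2 = 1.35909.
  rho(1) = -0.547937 / 1.35909 = -0.4032.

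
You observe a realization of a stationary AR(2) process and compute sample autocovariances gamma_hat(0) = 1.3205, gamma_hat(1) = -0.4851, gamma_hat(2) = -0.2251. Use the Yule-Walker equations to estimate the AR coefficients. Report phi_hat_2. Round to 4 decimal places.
\hat\phi_{2} = -0.3531

The Yule-Walker equations for an AR(p) process read, in matrix form,
  Gamma_p phi = r_p,   with   (Gamma_p)_{ij} = gamma(|i - j|),
                       (r_p)_i = gamma(i),   i,j = 1..p.
Substitute the sample gammas (Toeplitz matrix and right-hand side of size 2):
  Gamma_p = [[1.3205, -0.4851], [-0.4851, 1.3205]]
  r_p     = [-0.4851, -0.2251]
Written out:
  1.3205 phi_1 - 0.4851 phi_2 = -0.4851
  -0.4851 phi_1 + 1.3205 phi_2 = -0.2251
Solve by Cramer's rule:
  det = gamma(0)^2 - gamma(1)^2 = (1.3205)^2 - (-0.4851)^2 = 1.74372025 - 0.23532201 = 1.50839824
  phi_hat_1 = [gamma(1) gamma(0) - gamma(1) gamma(2)] / det = [(-0.4851)(1.3205) - (-0.4851)(-0.2251)] / 1.50839824 = -0.74977056 / 1.50839824 = -0.4971
  phi_hat_2 = [gamma(0) gamma(2) - gamma(1)^2] / det = [(1.3205)(-0.2251) - (-0.4851)^2] / 1.50839824 = -0.53256656 / 1.50839824 = -0.3531
So phi_hat = [-0.4971, -0.3531].
Therefore phi_hat_2 = -0.3531.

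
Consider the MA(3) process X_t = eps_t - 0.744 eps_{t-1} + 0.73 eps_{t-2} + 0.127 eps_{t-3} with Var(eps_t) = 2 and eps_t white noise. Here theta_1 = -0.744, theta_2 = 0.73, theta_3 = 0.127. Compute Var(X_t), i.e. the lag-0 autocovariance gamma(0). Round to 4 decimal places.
\gamma(0) = 4.2051

For an MA(q) process X_t = eps_t + sum_i theta_i eps_{t-i} with
Var(eps_t) = sigma^2, the variance is
  gamma(0) = sigma^2 * (1 + sum_i theta_i^2).
  sum_i theta_i^2 = (-0.744)^2 + (0.73)^2 + (0.127)^2 = 0.553536 + 0.5329 + 0.016129 = 1.102565.
  gamma(0) = 2 * (1 + 1.102565) = 2 * 2.102565 = 4.20513, which rounds to 4.2051.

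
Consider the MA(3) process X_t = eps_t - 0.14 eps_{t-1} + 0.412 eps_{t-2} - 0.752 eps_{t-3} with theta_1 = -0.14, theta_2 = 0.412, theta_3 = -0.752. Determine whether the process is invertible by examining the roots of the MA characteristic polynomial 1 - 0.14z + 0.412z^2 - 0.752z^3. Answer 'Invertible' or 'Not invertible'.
\text{Invertible}

The MA(q) characteristic polynomial is P(z) = 1 - 0.14z + 0.412z^2 - 0.752z^3.
Invertibility requires all roots to lie outside the unit circle, i.e. |z| > 1 for every root.
Degree 3: look for a simple real root z0 first, then factor out (1 - z/z0) and solve the remaining quadratic.
Testing z0 = 1.25: P(1.25) = 1 + (-0.14)(1.25) + (0.412)(1.25)^2 + (-0.752)(1.25)^3
  = 1 + (-0.175) + (0.64375) + (-1.46875) = 0.  So z_0 = 1.25 is a root, |z_0| = 1.25.
Divide out the factor (1 - 0.8 z) = (1 - z/z0) (since 1/z0 = 0.8):
  P(z) = (1 - 0.8 z)(1 + (0.66) z + (0.94) z^2)
  [check: z-coef 0.66 - (0.8) = -0.14; z^2-coef 0.94 - (0.8)(0.66) = 0.412; z^3-coef -(0.8)(0.94) = -0.752.]
Remaining roots from the quadratic factor 1 + (0.66) z + (0.94) z^2:
  Set 1 + (0.66) z + (0.94) z^2 = 0, i.e. a z^2 + b z + c = 0 with a = 0.94, b = 0.66, c = 1.
  Discriminant D = b^2 - 4ac = (0.66)^2 - 4*(0.94)*1 = 0.4356 - (3.76) = -3.3244.
  D < 0, so the roots are the complex-conjugate pair z = (-b +/- i sqrt(-D)) / (2a) = -0.3511 +/- 0.9698i.
  For a conjugate pair |z|^2 = z * conj(z) = (product of roots) = c/a = 1/(0.94) = 1.06383, so |z| = sqrt(1.06383) = 1.0314 for both roots.
Moduli of all roots: 1.2500, 1.0314, 1.0314.
All moduli strictly greater than 1? Yes.
Verdict: Invertible.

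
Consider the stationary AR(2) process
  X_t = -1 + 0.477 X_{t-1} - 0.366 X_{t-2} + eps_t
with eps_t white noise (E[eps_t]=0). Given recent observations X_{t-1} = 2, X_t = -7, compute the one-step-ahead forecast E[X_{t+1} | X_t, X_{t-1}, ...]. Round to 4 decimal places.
E[X_{t+1} \mid \mathcal F_t] = -5.0710

For an AR(p) model X_t = c + sum_i phi_i X_{t-i} + eps_t, the
one-step-ahead conditional mean is
  E[X_{t+1} | X_t, ...] = c + sum_i phi_i X_{t+1-i}.
Substitute known values:
  E[X_{t+1} | ...] = -1 + (0.477) * (-7) + (-0.366) * (2)
                   = -5.0710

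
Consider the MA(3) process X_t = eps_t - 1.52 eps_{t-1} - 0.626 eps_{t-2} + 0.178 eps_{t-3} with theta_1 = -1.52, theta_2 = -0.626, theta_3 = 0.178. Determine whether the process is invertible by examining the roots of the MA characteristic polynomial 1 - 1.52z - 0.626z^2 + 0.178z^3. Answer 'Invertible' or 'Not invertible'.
\text{Not invertible}

The MA(q) characteristic polynomial is P(z) = 1 - 1.52z - 0.626z^2 + 0.178z^3.
Invertibility requires all roots to lie outside the unit circle, i.e. |z| > 1 for every root.
Degree 3: look for a simple real root z0 first, then factor out (1 - z/z0) and solve the remaining quadratic.
Testing z0 = 5: P(5) = 1 + (-1.52)(5) + (-0.626)(5)^2 + (0.178)(5)^3
  = 1 + (-7.6) + (-15.65) + (22.25) = 0.  So z_0 = 5 is a root, |z_0| = 5.
Divide out the factor (1 - 0.2 z) = (1 - z/z0) (since 1/z0 = 0.2):
  P(z) = (1 - 0.2 z)(1 + (-1.32) z + (-0.89) z^2)
  [check: z-coef -1.32 - (0.2) = -1.52; z^2-coef -0.89 - (0.2)(-1.32) = -0.626; z^3-coef -(0.2)(-0.89) = 0.178.]
Remaining roots from the quadratic factor 1 + (-1.32) z + (-0.89) z^2:
  Set 1 + (-1.32) z + (-0.89) z^2 = 0, i.e. a z^2 + b z + c = 0 with a = -0.89, b = -1.32, c = 1.
  Discriminant D = b^2 - 4ac = (-1.32)^2 - 4*(-0.89)*1 = 1.7424 - (-3.56) = 5.3024.
  D >= 0, so the roots are real: z = (-b +/- sqrt(D)) / (2a) = (1.32 +/- 2.302694) / (-1.78).
    z_1 = (1.32 + 2.302694) / (-1.78) = -2.0352,   |z_1| = 2.0352.
    z_2 = (1.32 - 2.302694) / (-1.78) = 0.5521,   |z_2| = 0.5521.
Moduli of all roots: 5.0000, 2.0352, 0.5521.
All moduli strictly greater than 1? No.
Verdict: Not invertible.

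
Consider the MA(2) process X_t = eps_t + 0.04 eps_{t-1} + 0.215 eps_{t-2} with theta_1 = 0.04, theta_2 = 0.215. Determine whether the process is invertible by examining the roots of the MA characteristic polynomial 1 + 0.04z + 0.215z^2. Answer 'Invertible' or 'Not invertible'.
\text{Invertible}

The MA(q) characteristic polynomial is P(z) = 1 + 0.04z + 0.215z^2.
Invertibility requires all roots to lie outside the unit circle, i.e. |z| > 1 for every root.
Set 1 + (0.04) z + (0.215) z^2 = 0, i.e. a z^2 + b z + c = 0 with a = 0.215, b = 0.04, c = 1.
Discriminant D = b^2 - 4ac = (0.04)^2 - 4*(0.215)*1 = 0.0016 - (0.86) = -0.8584.
D < 0, so the roots are the complex-conjugate pair z = (-b +/- i sqrt(-D)) / (2a) = -0.093 +/- 2.1546i.
For a conjugate pair |z|^2 = z * conj(z) = (product of roots) = c/a = 1/(0.215) = 4.651163, so |z| = sqrt(4.651163) = 2.1567 for both roots.
Moduli of all roots: 2.1567, 2.1567.
All moduli strictly greater than 1? Yes.
Verdict: Invertible.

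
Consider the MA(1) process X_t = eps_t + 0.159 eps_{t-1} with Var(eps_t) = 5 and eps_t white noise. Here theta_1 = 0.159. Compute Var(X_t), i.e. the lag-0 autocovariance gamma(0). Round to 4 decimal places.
\gamma(0) = 5.1264

For an MA(q) process X_t = eps_t + sum_i theta_i eps_{t-i} with
Var(eps_t) = sigma^2, the variance is
  gamma(0) = sigma^2 * (1 + sum_i theta_i^2).
  sum_i theta_i^2 = (0.159)^2 = 0.025281.
  gamma(0) = 5 * (1 + 0.025281) = 5 * 1.025281 = 5.126405, which rounds to 5.1264.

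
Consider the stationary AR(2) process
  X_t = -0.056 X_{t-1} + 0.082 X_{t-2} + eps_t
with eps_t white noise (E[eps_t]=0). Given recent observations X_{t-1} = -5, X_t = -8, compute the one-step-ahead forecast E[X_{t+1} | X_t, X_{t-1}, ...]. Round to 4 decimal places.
E[X_{t+1} \mid \mathcal F_t] = 0.0380

For an AR(p) model X_t = c + sum_i phi_i X_{t-i} + eps_t, the
one-step-ahead conditional mean is
  E[X_{t+1} | X_t, ...] = c + sum_i phi_i X_{t+1-i}.
Substitute known values:
  E[X_{t+1} | ...] = (-0.056) * (-8) + (0.082) * (-5)
                   = 0.0380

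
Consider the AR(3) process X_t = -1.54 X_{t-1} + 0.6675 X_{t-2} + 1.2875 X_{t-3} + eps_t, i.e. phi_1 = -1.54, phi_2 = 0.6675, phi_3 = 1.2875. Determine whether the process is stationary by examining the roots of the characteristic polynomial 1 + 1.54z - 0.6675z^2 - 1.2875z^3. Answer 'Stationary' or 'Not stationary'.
\text{Not stationary}

The AR(p) characteristic polynomial is P(z) = 1 + 1.54z - 0.6675z^2 - 1.2875z^3.
Stationarity requires all roots to lie outside the unit circle, i.e. |z| > 1 for every root.
Degree 3: look for a simple real root z0 first, then factor out (1 - z/z0) and solve the remaining quadratic.
Testing z0 = -0.8: P(-0.8) = 1 + (1.54)(-0.8) + (-0.6675)(-0.8)^2 + (-1.2875)(-0.8)^3
  = 1 + (-1.232) + (-0.4272) + (0.6592) = 0.  So z_0 = -0.8 is a root, |z_0| = 0.8.
Divide out the factor (1 + 1.25 z) = (1 - z/z0) (since 1/z0 = -1.25):
  P(z) = (1 + 1.25 z)(1 + (0.29) z + (-1.03) z^2)
  [check: z-coef 0.29 - (-1.25) = 1.54; z^2-coef -1.03 - (-1.25)(0.29) = -0.6675; z^3-coef -(-1.25)(-1.03) = -1.2875.]
Remaining roots from the quadratic factor 1 + (0.29) z + (-1.03) z^2:
  Set 1 + (0.29) z + (-1.03) z^2 = 0, i.e. a z^2 + b z + c = 0 with a = -1.03, b = 0.29, c = 1.
  Discriminant D = b^2 - 4ac = (0.29)^2 - 4*(-1.03)*1 = 0.0841 - (-4.12) = 4.2041.
  D >= 0, so the roots are real: z = (-b +/- sqrt(D)) / (2a) = (-0.29 +/- 2.05039) / (-2.06).
    z_1 = (-0.29 + 2.05039) / (-2.06) = -0.8546,   |z_1| = 0.8546.
    z_2 = (-0.29 - 2.05039) / (-2.06) = 1.1361,   |z_2| = 1.1361.
Moduli of all roots: 0.8000, 0.8546, 1.1361.
All moduli strictly greater than 1? No.
Verdict: Not stationary.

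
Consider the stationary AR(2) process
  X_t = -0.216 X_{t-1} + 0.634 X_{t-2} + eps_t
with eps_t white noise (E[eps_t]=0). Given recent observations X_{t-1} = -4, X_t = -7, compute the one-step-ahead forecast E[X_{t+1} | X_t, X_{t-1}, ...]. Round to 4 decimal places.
E[X_{t+1} \mid \mathcal F_t] = -1.0240

For an AR(p) model X_t = c + sum_i phi_i X_{t-i} + eps_t, the
one-step-ahead conditional mean is
  E[X_{t+1} | X_t, ...] = c + sum_i phi_i X_{t+1-i}.
Substitute known values:
  E[X_{t+1} | ...] = (-0.216) * (-7) + (0.634) * (-4)
                   = -1.0240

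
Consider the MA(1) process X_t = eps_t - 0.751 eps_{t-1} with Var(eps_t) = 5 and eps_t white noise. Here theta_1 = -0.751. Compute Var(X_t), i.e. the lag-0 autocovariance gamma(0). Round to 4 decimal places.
\gamma(0) = 7.8200

For an MA(q) process X_t = eps_t + sum_i theta_i eps_{t-i} with
Var(eps_t) = sigma^2, the variance is
  gamma(0) = sigma^2 * (1 + sum_i theta_i^2).
  sum_i theta_i^2 = (-0.751)^2 = 0.564001.
  gamma(0) = 5 * (1 + 0.564001) = 5 * 1.564001 = 7.820005, which rounds to 7.8200.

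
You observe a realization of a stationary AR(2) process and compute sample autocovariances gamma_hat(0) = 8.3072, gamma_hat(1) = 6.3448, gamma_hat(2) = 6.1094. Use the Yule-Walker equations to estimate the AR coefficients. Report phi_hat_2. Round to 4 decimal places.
\hat\phi_{2} = 0.3650

The Yule-Walker equations for an AR(p) process read, in matrix form,
  Gamma_p phi = r_p,   with   (Gamma_p)_{ij} = gamma(|i - j|),
                       (r_p)_i = gamma(i),   i,j = 1..p.
Substitute the sample gammas (Toeplitz matrix and right-hand side of size 2):
  Gamma_p = [[8.3072, 6.3448], [6.3448, 8.3072]]
  r_p     = [6.3448, 6.1094]
Written out:
  8.3072 phi_1 + 6.3448 phi_2 = 6.3448
  6.3448 phi_1 + 8.3072 phi_2 = 6.1094
Solve by Cramer's rule:
  det = gamma(0)^2 - gamma(1)^2 = (8.3072)^2 - (6.3448)^2 = 69.00957184 - 40.25648704 = 28.7530848
  phi_hat_1 = [gamma(1) gamma(0) - gamma(1) gamma(2)] / det = [(6.3448)(8.3072) - (6.3448)(6.1094)] / 28.7530848 = 13.94460144 / 28.7530848 = 0.485
  phi_hat_2 = [gamma(0) gamma(2) - gamma(1)^2] / det = [(8.3072)(6.1094) - (6.3448)^2] / 28.7530848 = 10.49552064 / 28.7530848 = 0.365
So phi_hat = [0.4850, 0.3650].
Therefore phi_hat_2 = 0.3650.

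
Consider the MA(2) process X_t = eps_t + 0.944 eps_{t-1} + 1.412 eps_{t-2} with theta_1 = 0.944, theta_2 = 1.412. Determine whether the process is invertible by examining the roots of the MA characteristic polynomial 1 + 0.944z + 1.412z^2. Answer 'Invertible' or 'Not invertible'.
\text{Not invertible}

The MA(q) characteristic polynomial is P(z) = 1 + 0.944z + 1.412z^2.
Invertibility requires all roots to lie outside the unit circle, i.e. |z| > 1 for every root.
Set 1 + (0.944) z + (1.412) z^2 = 0, i.e. a z^2 + b z + c = 0 with a = 1.412, b = 0.944, c = 1.
Discriminant D = b^2 - 4ac = (0.944)^2 - 4*(1.412)*1 = 0.891136 - (5.648) = -4.756864.
D < 0, so the roots are the complex-conjugate pair z = (-b +/- i sqrt(-D)) / (2a) = -0.3343 +/- 0.7723i.
For a conjugate pair |z|^2 = z * conj(z) = (product of roots) = c/a = 1/(1.412) = 0.708215, so |z| = sqrt(0.708215) = 0.8416 for both roots.
Moduli of all roots: 0.8416, 0.8416.
All moduli strictly greater than 1? No.
Verdict: Not invertible.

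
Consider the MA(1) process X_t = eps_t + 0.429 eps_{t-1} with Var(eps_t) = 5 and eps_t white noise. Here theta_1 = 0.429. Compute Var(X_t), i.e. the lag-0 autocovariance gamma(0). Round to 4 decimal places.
\gamma(0) = 5.9202

For an MA(q) process X_t = eps_t + sum_i theta_i eps_{t-i} with
Var(eps_t) = sigma^2, the variance is
  gamma(0) = sigma^2 * (1 + sum_i theta_i^2).
  sum_i theta_i^2 = (0.429)^2 = 0.184041.
  gamma(0) = 5 * (1 + 0.184041) = 5 * 1.184041 = 5.920205, which rounds to 5.9202.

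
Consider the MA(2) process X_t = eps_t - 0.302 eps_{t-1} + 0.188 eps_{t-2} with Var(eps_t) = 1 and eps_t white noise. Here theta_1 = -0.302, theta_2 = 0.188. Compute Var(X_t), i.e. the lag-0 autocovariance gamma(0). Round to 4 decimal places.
\gamma(0) = 1.1265

For an MA(q) process X_t = eps_t + sum_i theta_i eps_{t-i} with
Var(eps_t) = sigma^2, the variance is
  gamma(0) = sigma^2 * (1 + sum_i theta_i^2).
  sum_i theta_i^2 = (-0.302)^2 + (0.188)^2 = 0.091204 + 0.035344 = 0.126548.
  gamma(0) = 1 * (1 + 0.126548) = 1 * 1.126548 = 1.126548, which rounds to 1.1265.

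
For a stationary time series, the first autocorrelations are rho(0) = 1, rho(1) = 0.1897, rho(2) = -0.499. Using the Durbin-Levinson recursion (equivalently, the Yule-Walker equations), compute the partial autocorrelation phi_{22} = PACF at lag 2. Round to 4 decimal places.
\phi_{22} = -0.5550

The PACF at lag k is phi_{kk}, the last component of the solution
to the Yule-Walker system G_k phi = r_k where
  (G_k)_{ij} = rho(|i - j|), (r_k)_i = rho(i), i,j = 1..k.
Equivalently, Durbin-Levinson gives phi_{kk} iteratively:
  phi_{11} = rho(1)
  phi_{kk} = [rho(k) - sum_{j=1..k-1} phi_{k-1,j} rho(k-j)]
            / [1 - sum_{j=1..k-1} phi_{k-1,j} rho(j)],
  phi_{k,j} = phi_{k-1,j} - phi_{kk} phi_{k-1,k-j},  j = 1..k-1.
Step k = 1:
  phi_11 = rho(1) = 0.1897.
Step k = 2:
  phi_22 = [rho(2) - phi_11 rho(1)] / [1 - phi_11 rho(1)] = [-0.499 - (0.1897)(0.1897)] / [1 - (0.1897)(0.1897)]
         = -0.53498609 / 0.96401391 = -0.555.
Therefore phi_{22} = -0.5550.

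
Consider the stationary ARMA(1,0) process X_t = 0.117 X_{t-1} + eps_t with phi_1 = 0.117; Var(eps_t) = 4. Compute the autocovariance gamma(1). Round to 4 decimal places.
\gamma(1) = 0.4745

Multiply the model equation by X_{t-k} and take expectations. With theta_0 = psi_0 = 1 and psi_j the MA(infinity) weights, this gives
  gamma(k) - sum_i phi_i gamma(k-i) = c_k,
  c_k = sigma^2 * sum_{j=k..q} theta_j psi_{j-k}   (c_k = 0 for k > q),
using gamma(-m) = gamma(m).
Pure AR (q = 0): c_0 = sigma^2 = 4, c_k = 0 for k >= 1.
Equations for k = 0 and k = 1 (AR order 1):
  gamma(0) = phi_1 gamma(1) + c_0
  gamma(1) = phi_1 gamma(0) + c_1
Substituting the second into the first: gamma(0) (1 - phi_1^2) = c_0 + phi_1 c_1, so
  gamma(0) = c_0 / (1 - phi_1^2) = 4 / (1 - (0.117)^2) = 4 / 0.986311 = 4.055516.
  gamma(1) = phi_1 gamma(0) = (0.117)(4.055516) = 0.474495.
Therefore gamma(1) = 0.4745 (to 4 decimal places).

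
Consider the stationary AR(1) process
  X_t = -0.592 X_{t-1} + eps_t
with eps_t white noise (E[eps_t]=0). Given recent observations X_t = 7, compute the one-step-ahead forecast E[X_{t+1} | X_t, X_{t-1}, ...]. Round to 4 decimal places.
E[X_{t+1} \mid \mathcal F_t] = -4.1440

For an AR(p) model X_t = c + sum_i phi_i X_{t-i} + eps_t, the
one-step-ahead conditional mean is
  E[X_{t+1} | X_t, ...] = c + sum_i phi_i X_{t+1-i}.
Substitute known values:
  E[X_{t+1} | ...] = (-0.592) * (7)
                   = -4.1440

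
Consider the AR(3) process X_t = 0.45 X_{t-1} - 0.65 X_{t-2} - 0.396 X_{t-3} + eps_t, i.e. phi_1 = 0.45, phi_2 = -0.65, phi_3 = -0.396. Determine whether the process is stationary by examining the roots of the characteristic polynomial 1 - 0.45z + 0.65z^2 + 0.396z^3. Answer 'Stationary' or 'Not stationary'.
\text{Stationary}

The AR(p) characteristic polynomial is P(z) = 1 - 0.45z + 0.65z^2 + 0.396z^3.
Stationarity requires all roots to lie outside the unit circle, i.e. |z| > 1 for every root.
Degree 3: look for a simple real root z0 first, then factor out (1 - z/z0) and solve the remaining quadratic.
Testing z0 = -2.5: P(-2.5) = 1 + (-0.45)(-2.5) + (0.65)(-2.5)^2 + (0.396)(-2.5)^3
  = 1 + (1.125) + (4.0625) + (-6.1875) = 0.  So z_0 = -2.5 is a root, |z_0| = 2.5.
Divide out the factor (1 + 0.4 z) = (1 - z/z0) (since 1/z0 = -0.4):
  P(z) = (1 + 0.4 z)(1 + (-0.85) z + (0.99) z^2)
  [check: z-coef -0.85 - (-0.4) = -0.45; z^2-coef 0.99 - (-0.4)(-0.85) = 0.65; z^3-coef -(-0.4)(0.99) = 0.396.]
Remaining roots from the quadratic factor 1 + (-0.85) z + (0.99) z^2:
  Set 1 + (-0.85) z + (0.99) z^2 = 0, i.e. a z^2 + b z + c = 0 with a = 0.99, b = -0.85, c = 1.
  Discriminant D = b^2 - 4ac = (-0.85)^2 - 4*(0.99)*1 = 0.7225 - (3.96) = -3.2375.
  D < 0, so the roots are the complex-conjugate pair z = (-b +/- i sqrt(-D)) / (2a) = 0.4293 +/- 0.9087i.
  For a conjugate pair |z|^2 = z * conj(z) = (product of roots) = c/a = 1/(0.99) = 1.010101, so |z| = sqrt(1.010101) = 1.005 for both roots.
Moduli of all roots: 2.5000, 1.0050, 1.0050.
All moduli strictly greater than 1? Yes.
Verdict: Stationary.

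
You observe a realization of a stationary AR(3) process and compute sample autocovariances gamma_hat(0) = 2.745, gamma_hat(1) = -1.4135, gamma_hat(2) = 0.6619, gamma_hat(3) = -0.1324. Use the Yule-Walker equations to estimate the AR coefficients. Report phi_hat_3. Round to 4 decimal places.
\hat\phi_{3} = 0.0860

The Yule-Walker equations for an AR(p) process read, in matrix form,
  Gamma_p phi = r_p,   with   (Gamma_p)_{ij} = gamma(|i - j|),
                       (r_p)_i = gamma(i),   i,j = 1..p.
Substitute the sample gammas (Toeplitz matrix and right-hand side of size 3):
  Gamma_p = [[2.745, -1.4135, 0.6619], [-1.4135, 2.745, -1.4135], [0.6619, -1.4135, 2.745]]
  r_p     = [-1.4135, 0.6619, -0.1324]
Written out (R1..R3):
  (R1) 2.745 phi_1 - 1.4135 phi_2 + 0.6619 phi_3 = -1.4135
  (R2) -1.4135 phi_1 + 2.745 phi_2 - 1.4135 phi_3 = 0.6619
  (R3) 0.6619 phi_1 - 1.4135 phi_2 + 2.745 phi_3 = -0.1324
Gaussian elimination:
  R2 <- R2 - (-1.4135/2.745) R1 = R2 - (-0.514936) R1:  2.017138 phi_2 - 1.072664 phi_3 = -0.065962
  R3 <- R3 - (0.6619/2.745) R1 = R3 - (0.241129) R1:  -1.072664 phi_2 + 2.585396 phi_3 = 0.208436
  R3 <- R3 - (-1.072664/2.017138) R2 = R3 - (-0.531775) R2:  2.014981 phi_3 = 0.173359
Back-substitution:
  phi_hat_3 = 0.173359 / 2.014981 = 0.086035
  phi_hat_2 = (-0.065962 - (-1.072664)(0.086035)) / 2.017138 = 0.01305
  phi_hat_1 = (-1.4135 - (-1.4135)(0.01305) - (0.6619)(0.086035)) / 2.745 = -0.528962
So phi_hat = [-0.5290, 0.0131, 0.0860].
Therefore phi_hat_3 = 0.0860.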